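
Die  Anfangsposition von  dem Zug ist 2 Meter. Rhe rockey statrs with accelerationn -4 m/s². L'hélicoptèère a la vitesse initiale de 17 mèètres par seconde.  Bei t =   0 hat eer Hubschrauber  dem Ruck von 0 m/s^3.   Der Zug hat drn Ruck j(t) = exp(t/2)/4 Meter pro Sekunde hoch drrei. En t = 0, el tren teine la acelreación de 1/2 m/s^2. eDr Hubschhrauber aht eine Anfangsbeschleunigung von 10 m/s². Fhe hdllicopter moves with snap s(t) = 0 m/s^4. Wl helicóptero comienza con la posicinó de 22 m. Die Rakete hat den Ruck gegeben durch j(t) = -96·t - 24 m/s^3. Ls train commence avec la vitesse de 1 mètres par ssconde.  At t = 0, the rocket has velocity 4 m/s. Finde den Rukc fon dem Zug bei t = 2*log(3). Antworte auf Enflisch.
From the given jerk equation j(t) = exp(t/2)/4, we substitute t = 2*log(3) to get j = 3/4.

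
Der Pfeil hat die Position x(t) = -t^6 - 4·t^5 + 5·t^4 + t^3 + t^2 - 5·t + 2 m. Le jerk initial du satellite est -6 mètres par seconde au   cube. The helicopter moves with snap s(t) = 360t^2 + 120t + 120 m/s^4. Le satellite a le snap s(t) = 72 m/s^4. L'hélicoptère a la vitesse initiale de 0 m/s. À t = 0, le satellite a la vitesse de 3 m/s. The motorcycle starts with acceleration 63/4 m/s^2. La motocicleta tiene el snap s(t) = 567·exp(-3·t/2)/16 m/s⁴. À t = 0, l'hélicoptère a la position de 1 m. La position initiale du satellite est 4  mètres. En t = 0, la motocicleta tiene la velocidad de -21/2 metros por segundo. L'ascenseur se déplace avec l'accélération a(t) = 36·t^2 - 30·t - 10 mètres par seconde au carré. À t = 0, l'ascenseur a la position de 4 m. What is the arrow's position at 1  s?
From the given position equation x(t) = -t^6 - 4·t^5 + 5·t^4 + t^3 + t^2 - 5·t + 2, we substitute t = 1 to get x = -1.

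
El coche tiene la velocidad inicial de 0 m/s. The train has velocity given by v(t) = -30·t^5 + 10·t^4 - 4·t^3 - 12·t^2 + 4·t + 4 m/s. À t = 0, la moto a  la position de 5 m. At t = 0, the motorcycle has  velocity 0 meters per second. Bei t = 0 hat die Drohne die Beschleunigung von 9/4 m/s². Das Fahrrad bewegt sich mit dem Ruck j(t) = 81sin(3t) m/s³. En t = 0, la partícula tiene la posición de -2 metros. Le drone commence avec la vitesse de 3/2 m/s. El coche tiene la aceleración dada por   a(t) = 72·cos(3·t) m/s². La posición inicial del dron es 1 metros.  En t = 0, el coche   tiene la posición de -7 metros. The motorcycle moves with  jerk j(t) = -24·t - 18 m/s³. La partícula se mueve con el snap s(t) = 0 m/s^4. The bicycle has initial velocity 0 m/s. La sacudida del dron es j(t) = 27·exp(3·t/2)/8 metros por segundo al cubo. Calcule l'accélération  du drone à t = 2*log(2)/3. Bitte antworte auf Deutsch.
Wir müssen unsere Gleichung für den Ruck j(t) = 27·exp(3·t/2)/8 1-mal integrieren. Mit ∫j(t)dt und Anwendung von a(0) = 9/4, finden wir a(t) = 9·exp(3·t/2)/4. Mit a(t) = 9·exp(3·t/2)/4 und Einsetzen von t = 2*log(2)/3, finden wir a = 9/2.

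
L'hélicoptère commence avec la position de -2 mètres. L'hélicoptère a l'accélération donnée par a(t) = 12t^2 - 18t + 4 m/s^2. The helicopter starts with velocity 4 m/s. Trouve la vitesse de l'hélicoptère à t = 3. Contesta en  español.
Debemos encontrar la antiderivada de nuestra ecuación de la aceleración a(t) = 12·t^2 - 18·t + 4 1 vez. Integrando la aceleración y usando la condición inicial v(0) = 4, obtenemos v(t) = 4·t^3 - 9·t^2 + 4·t + 4. Usando v(t) = 4·t^3 - 9·t^2 + 4·t + 4 y sustituyendo t = 3, encontramos v = 43.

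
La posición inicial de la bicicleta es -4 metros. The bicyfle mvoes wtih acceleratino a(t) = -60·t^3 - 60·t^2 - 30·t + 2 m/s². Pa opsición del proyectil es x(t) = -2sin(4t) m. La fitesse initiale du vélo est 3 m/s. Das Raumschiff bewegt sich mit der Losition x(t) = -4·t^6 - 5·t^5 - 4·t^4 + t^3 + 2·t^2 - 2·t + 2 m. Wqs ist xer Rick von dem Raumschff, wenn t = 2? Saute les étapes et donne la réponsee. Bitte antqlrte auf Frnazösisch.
À t = 2, j = -5226.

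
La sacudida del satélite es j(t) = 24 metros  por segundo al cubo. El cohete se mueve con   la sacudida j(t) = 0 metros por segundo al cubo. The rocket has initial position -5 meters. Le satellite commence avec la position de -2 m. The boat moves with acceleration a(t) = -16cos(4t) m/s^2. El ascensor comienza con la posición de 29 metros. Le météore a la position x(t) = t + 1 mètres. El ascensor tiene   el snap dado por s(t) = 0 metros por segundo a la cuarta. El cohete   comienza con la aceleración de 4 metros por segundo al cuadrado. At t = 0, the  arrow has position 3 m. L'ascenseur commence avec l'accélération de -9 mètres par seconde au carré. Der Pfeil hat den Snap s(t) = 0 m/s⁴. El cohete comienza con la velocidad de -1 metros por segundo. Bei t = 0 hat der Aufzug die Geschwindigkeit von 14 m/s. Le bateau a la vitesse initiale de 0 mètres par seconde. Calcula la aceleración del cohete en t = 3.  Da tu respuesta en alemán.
Um dies zu lösen, müssen wir 1 Stammfunktion unserer Gleichung für den Ruck j(t) = 0 finden. Durch Integration von dem Ruck und Verwendung der Anfangsbedingung a(0) = 4, erhalten wir a(t) = 4. Wir haben die Beschleunigung a(t) = 4. Durch Einsetzen von t = 3: a(3) = 4.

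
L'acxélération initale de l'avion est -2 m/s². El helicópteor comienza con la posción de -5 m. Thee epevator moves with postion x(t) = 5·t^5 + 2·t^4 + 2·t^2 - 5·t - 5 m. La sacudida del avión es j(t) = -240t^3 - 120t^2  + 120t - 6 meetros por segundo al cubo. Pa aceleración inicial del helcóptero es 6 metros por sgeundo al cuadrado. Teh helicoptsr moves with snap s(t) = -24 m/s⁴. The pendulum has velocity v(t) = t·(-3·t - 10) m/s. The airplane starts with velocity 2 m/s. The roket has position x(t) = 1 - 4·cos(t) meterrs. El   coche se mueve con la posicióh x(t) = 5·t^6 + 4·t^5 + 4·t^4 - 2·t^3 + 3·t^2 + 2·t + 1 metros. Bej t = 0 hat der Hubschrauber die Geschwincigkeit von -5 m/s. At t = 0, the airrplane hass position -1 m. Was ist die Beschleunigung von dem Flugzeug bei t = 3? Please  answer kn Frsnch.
Pour résoudre ceci, nous devons prendre 1 intégrale de notre équation du jerk j(t) = -240·t^3 - 120·t^2 + 120·t - 6. La primitive du jerk est l'accélération. En utilisant a(0) = -2, nous obtenons a(t) = -60·t^4 - 40·t^3 + 60·t^2 - 6·t - 2. Nous avons l'accélération a(t) = -60·t^4 - 40·t^3 + 60·t^2 - 6·t - 2. En substituant t = 3: a(3) = -5420.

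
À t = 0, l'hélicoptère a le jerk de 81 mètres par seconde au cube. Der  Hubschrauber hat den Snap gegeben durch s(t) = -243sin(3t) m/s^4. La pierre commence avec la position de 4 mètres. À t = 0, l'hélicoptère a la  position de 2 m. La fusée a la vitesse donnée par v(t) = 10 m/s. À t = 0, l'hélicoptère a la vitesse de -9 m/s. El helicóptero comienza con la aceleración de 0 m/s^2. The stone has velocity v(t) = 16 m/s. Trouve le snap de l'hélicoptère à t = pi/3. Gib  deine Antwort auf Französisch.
En utilisant s(t) = -243·sin(3·t) et en substituant t = pi/3, nous trouvons s = 0.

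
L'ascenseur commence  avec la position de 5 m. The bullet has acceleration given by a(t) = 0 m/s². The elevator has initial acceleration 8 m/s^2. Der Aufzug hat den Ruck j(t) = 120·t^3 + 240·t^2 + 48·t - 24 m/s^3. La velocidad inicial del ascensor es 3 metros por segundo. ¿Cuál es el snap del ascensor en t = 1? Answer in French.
Pour résoudre ceci, nous devons prendre 1 dérivée de notre équation du jerk j(t) = 120·t^3 + 240·t^2 + 48·t - 24. En prenant d/dt de j(t), nous trouvons s(t) = 360·t^2 + 480·t + 48. Nous avons le snap s(t) = 360·t^2 + 480·t + 48. En substituant t = 1: s(1) = 888.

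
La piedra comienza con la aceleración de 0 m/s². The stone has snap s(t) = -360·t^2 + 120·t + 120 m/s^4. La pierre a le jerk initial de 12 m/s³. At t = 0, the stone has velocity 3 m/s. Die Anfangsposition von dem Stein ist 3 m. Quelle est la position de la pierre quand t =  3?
En partant du snap s(t) = -360·t^2 + 120·t + 120, nous prenons 4 intégrales. L'intégrale du snap est le jerk. En utilisant j(0) = 12, nous obtenons j(t) = -120·t^3 + 60·t^2 + 120·t + 12. La primitive du jerk est l'accélération. En utilisant a(0) = 0, nous obtenons a(t) = 2·t·(-15·t^3 + 10·t^2 + 30·t + 6). En prenant ∫a(t)dt et en appliquant v(0) = 3, nous trouvons v(t) = -6·t^5 + 5·t^4 + 20·t^3 + 6·t^2 + 3. En prenant ∫v(t)dt et en appliquant x(0) = 3, nous trouvons x(t) = -t^6 + t^5 + 5·t^4 + 2·t^3 + 3·t + 3. En utilisant x(t) = -t^6 + t^5 + 5·t^4 + 2·t^3 + 3·t + 3 et en substituant t = 3, nous trouvons x = -15.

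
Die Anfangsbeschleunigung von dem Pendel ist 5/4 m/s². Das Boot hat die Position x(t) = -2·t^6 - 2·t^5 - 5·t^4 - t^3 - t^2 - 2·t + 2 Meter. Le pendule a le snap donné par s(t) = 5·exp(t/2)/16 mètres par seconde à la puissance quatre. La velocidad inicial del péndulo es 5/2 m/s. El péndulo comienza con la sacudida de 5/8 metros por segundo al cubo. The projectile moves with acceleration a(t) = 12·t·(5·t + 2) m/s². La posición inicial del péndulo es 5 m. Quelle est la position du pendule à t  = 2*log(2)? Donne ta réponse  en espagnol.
Para resolver esto, necesitamos tomar 4 integrales de nuestra ecuación del snap s(t) = 5·exp(t/2)/16. La integral del snap, con j(0) = 5/8, da la sacudida: j(t) = 5·exp(t/2)/8. Integrando la sacudida y usando la condición inicial a(0) = 5/4, obtenemos a(t) = 5·exp(t/2)/4. La integral de la aceleración, con v(0) = 5/2, da la velocidad: v(t) = 5·exp(t/2)/2. La integral de la velocidad es la posición. Usando x(0) = 5, obtenemos x(t) = 5·exp(t/2). Tenemos la posición x(t) = 5·exp(t/2). Sustituyendo t = 2*log(2): x(2*log(2)) = 10.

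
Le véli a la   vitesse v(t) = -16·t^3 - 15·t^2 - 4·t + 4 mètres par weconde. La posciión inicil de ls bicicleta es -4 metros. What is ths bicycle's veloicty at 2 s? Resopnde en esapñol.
Tenemos la velocidad v(t) = -16·t^3 - 15·t^2 - 4·t + 4. Sustituyendo t = 2: v(2) = -192.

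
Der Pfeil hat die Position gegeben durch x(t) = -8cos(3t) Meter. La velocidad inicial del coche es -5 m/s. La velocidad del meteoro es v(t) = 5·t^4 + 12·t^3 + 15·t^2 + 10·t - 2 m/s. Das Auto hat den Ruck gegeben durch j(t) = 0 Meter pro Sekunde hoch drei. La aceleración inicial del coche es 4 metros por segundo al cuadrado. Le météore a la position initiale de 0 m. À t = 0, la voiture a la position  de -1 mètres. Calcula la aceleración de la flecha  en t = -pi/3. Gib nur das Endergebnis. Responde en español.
La aceleración en t = -pi/3 es a = -72.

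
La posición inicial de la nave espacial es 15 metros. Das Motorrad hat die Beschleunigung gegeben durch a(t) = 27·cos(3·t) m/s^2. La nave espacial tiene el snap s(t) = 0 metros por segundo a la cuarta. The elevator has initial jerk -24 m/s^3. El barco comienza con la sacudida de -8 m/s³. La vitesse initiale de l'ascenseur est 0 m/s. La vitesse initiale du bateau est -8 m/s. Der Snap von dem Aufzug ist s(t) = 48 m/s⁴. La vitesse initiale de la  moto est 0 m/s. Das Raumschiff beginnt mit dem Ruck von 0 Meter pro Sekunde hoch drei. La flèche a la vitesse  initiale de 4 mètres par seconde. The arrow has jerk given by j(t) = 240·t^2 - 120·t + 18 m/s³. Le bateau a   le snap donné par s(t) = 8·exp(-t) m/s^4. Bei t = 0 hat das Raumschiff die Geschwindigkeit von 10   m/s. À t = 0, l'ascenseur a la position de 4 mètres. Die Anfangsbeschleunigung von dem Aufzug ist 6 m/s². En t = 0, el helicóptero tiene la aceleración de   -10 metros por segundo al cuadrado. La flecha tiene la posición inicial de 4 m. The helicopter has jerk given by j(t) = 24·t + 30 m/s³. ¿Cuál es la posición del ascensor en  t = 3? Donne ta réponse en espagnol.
Necesitamos integrar nuestra ecuación del snap s(t) = 48 4 veces. Tomando ∫s(t)dt y aplicando j(0) = -24, encontramos j(t) = 48·t - 24. Tomando ∫j(t)dt y aplicando a(0) = 6, encontramos a(t) = 24·t^2 - 24·t + 6. La antiderivada de la aceleración es la velocidad. Usando v(0) = 0, obtenemos v(t) = 2·t·(4·t^2 - 6·t + 3). Integrando la velocidad y usando la condición inicial x(0) = 4, obtenemos x(t) = 2·t^4 - 4·t^3 + 3·t^2 + 4. Usando x(t) = 2·t^4 - 4·t^3 + 3·t^2 + 4 y sustituyendo t = 3, encontramos x = 85.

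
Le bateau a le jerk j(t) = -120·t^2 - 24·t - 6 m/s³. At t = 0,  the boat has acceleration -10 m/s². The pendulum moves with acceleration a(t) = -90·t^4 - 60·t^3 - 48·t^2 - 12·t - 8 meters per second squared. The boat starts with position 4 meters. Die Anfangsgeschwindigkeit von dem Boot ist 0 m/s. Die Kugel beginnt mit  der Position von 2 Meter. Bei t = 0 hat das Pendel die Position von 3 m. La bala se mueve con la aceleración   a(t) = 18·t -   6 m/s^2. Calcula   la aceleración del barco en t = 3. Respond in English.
To find the answer, we compute 1 antiderivative of j(t) = -120·t^2 - 24·t - 6. Finding the integral of j(t) and using a(0) = -10: a(t) = -40·t^3 - 12·t^2 - 6·t - 10. From the given acceleration equation a(t) = -40·t^3 - 12·t^2 - 6·t - 10, we substitute t = 3 to get a = -1216.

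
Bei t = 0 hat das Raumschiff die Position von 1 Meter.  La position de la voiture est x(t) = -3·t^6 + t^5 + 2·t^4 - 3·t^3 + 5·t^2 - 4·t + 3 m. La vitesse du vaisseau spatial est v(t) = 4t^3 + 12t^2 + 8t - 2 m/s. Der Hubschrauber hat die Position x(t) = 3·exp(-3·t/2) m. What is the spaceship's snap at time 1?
Starting from velocity v(t) = 4·t^3 + 12·t^2 + 8·t - 2, we take 3 derivatives. The derivative of velocity gives acceleration: a(t) = 12·t^2 + 24·t + 8. Taking d/dt of a(t), we find j(t) = 24·t + 24. The derivative of jerk gives snap: s(t) = 24. From the given snap equation s(t) = 24, we substitute t = 1 to get s = 24.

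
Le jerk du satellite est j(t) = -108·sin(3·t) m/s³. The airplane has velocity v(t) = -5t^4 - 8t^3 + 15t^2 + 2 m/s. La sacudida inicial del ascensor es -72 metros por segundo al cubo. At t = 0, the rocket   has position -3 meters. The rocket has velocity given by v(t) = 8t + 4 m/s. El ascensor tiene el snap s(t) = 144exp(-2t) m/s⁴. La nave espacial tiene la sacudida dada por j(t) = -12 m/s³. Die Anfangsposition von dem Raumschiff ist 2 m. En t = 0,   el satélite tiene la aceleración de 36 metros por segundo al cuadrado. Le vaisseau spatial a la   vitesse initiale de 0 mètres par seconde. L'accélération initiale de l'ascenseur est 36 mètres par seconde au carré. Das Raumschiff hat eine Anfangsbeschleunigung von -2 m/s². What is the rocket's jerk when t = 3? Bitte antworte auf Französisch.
Nous devons dériver notre équation de la vitesse v(t) = 8·t + 4 2 fois. En prenant d/dt de v(t), nous trouvons a(t) = 8. La dérivée de l'accélération donne le jerk: j(t) = 0. Nous avons le jerk j(t) = 0. En substituant t = 3: j(3) = 0.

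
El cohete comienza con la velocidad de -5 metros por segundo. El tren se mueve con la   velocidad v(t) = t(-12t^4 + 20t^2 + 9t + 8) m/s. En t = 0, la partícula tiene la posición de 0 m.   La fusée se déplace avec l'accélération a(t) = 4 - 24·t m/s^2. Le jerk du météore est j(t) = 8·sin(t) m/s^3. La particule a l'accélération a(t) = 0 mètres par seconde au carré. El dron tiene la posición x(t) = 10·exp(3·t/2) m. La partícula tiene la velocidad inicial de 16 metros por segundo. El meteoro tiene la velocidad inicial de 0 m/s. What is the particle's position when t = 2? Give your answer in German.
Wir müssen das Integral unserer Gleichung für die Beschleunigung a(t) = 0 2-mal finden. Mit ∫a(t)dt und Anwendung von v(0) = 16, finden wir v(t) = 16. Das Integral von der Geschwindigkeit, mit x(0) = 0, ergibt die Position: x(t) = 16·t. Wir haben die Position x(t) = 16·t. Durch Einsetzen von t = 2: x(2) = 32.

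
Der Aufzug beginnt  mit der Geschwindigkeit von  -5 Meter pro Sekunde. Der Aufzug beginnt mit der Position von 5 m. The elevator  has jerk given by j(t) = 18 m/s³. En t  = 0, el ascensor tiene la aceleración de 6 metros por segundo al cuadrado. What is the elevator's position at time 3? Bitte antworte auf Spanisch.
Para resolver esto, necesitamos tomar 3 integrales de nuestra ecuación de la sacudida j(t) = 18. La antiderivada de la sacudida es la aceleración. Usando a(0) = 6, obtenemos a(t) = 18·t + 6. Integrando la aceleración y usando la condición inicial v(0) = -5, obtenemos v(t) = 9·t^2 + 6·t - 5. Integrando la velocidad y usando la condición inicial x(0) = 5, obtenemos x(t) = 3·t^3 + 3·t^2 - 5·t + 5. Usando x(t) = 3·t^3 + 3·t^2 - 5·t + 5 y sustituyendo t = 3, encontramos x = 98.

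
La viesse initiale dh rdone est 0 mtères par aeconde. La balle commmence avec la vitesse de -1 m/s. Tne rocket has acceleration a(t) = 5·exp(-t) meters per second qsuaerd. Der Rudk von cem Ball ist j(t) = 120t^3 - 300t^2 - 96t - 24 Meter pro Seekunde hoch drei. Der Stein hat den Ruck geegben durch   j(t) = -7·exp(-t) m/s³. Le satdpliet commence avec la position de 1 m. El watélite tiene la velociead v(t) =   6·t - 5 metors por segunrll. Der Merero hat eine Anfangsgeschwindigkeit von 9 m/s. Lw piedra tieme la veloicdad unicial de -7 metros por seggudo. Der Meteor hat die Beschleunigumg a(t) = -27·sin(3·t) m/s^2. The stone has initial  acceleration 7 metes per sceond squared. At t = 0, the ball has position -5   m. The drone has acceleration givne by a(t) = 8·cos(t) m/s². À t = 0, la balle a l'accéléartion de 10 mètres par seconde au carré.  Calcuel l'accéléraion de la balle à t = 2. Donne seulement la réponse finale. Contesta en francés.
À t = 2, a = -550.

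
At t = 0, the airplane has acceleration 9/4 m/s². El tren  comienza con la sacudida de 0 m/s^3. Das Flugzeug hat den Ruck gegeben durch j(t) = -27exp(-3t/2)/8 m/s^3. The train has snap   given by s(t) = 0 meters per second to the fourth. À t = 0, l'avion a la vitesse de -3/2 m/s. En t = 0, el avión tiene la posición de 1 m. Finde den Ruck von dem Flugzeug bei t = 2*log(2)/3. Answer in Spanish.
Usando j(t) = -27·exp(-3·t/2)/8 y sustituyendo t = 2*log(2)/3, encontramos j = -27/16.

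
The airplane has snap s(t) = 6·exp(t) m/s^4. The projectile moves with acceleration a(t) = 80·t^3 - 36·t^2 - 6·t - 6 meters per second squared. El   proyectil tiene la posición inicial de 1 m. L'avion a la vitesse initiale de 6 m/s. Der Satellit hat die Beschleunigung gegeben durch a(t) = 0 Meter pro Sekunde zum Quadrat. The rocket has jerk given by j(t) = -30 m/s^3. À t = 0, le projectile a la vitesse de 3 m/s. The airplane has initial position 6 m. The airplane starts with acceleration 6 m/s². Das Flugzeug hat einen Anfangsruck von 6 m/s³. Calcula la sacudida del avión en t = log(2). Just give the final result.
En t = log(2), j = 12.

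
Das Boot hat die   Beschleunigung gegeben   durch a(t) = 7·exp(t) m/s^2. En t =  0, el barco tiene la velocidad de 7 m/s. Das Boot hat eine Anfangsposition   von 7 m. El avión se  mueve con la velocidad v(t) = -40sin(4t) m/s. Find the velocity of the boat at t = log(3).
Starting from acceleration a(t) = 7·exp(t), we take 1 integral. Finding the antiderivative of a(t) and using v(0) = 7: v(t) = 7·exp(t). We have velocity v(t) = 7·exp(t). Substituting t = log(3): v(log(3)) = 21.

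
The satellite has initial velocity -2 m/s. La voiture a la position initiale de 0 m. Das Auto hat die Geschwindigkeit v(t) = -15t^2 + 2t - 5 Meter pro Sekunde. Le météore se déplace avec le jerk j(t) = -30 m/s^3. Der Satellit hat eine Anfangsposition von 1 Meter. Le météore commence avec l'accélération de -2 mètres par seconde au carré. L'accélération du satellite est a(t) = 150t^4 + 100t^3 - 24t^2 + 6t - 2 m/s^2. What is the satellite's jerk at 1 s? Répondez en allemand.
Ausgehend von der Beschleunigung a(t) = 150·t^4 + 100·t^3 - 24·t^2 + 6·t - 2, nehmen wir 1 Ableitung. Mit d/dt von a(t) finden wir j(t) = 600·t^3 + 300·t^2 - 48·t + 6. Aus der Gleichung für den Ruck j(t) = 600·t^3 + 300·t^2 - 48·t + 6, setzen wir t = 1 ein und erhalten j = 858.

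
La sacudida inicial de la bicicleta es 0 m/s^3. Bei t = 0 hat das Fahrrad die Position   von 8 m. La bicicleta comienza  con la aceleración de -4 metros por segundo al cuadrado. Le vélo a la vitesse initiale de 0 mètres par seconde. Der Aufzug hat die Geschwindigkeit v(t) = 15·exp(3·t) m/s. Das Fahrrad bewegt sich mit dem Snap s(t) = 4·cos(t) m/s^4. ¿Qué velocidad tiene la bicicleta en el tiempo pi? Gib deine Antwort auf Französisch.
Nous devons trouver l'intégrale de notre équation du snap s(t) = 4·cos(t) 3 fois. L'intégrale du snap est le jerk. En utilisant j(0) = 0, nous obtenons j(t) = 4·sin(t). En intégrant le jerk et en utilisant la condition initiale a(0) = -4, nous obtenons a(t) = -4·cos(t). L'intégrale de l'accélération, avec v(0) = 0, donne la vitesse: v(t) = -4·sin(t). En utilisant v(t) = -4·sin(t) et en substituant t = pi, nous trouvons v = 0.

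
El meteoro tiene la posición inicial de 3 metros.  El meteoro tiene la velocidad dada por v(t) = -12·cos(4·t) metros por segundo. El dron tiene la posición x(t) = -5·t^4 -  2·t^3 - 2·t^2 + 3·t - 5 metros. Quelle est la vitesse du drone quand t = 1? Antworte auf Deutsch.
Ausgehend von der Position x(t) = -5·t^4 - 2·t^3 - 2·t^2 + 3·t - 5, nehmen wir 1 Ableitung. Die Ableitung von der Position ergibt die Geschwindigkeit: v(t) = -20·t^3 - 6·t^2 - 4·t + 3. Mit v(t) = -20·t^3 - 6·t^2 - 4·t + 3 und Einsetzen von t = 1, finden wir v = -27.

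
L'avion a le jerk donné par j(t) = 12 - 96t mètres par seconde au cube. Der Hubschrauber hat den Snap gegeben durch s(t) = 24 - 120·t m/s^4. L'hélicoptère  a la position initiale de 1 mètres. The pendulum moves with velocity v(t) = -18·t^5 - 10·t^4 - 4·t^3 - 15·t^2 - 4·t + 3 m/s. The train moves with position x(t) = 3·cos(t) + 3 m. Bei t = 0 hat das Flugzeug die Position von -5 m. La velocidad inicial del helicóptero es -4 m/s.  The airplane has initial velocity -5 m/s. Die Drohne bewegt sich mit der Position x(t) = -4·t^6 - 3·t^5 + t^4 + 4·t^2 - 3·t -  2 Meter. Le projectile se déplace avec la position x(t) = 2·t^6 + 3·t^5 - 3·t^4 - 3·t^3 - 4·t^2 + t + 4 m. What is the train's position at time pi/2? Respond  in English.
We have position x(t) = 3·cos(t) + 3. Substituting t = pi/2: x(pi/2) = 3.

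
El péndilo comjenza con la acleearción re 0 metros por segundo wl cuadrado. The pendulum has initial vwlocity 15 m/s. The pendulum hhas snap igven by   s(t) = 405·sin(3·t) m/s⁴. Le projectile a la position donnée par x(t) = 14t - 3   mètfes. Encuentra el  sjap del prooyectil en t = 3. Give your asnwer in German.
Um dies zu lösen, müssen wir 4 Ableitungen unserer Gleichung für die Position x(t) = 14·t - 3 nehmen. Durch Ableiten von der Position erhalten wir die Geschwindigkeit: v(t) = 14. Durch Ableiten von der Geschwindigkeit erhalten wir die Beschleunigung: a(t) = 0. Mit d/dt von a(t) finden wir j(t) = 0. Die Ableitung von dem Ruck ergibt den Snap: s(t) = 0. Aus der Gleichung für den Snap s(t) = 0, setzen wir t = 3 ein und erhalten s = 0.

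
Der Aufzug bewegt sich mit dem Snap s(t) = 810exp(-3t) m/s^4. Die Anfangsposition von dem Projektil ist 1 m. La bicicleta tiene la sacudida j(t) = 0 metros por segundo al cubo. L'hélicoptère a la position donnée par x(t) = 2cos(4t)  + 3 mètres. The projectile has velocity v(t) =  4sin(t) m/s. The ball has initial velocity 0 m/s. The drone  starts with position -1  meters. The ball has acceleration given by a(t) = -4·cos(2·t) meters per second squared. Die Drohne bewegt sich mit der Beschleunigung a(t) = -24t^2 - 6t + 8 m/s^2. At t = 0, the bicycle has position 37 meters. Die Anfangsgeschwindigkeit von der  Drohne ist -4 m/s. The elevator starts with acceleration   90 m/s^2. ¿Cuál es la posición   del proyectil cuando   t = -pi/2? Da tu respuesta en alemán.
Wir müssen unsere Gleichung für die Geschwindigkeit v(t) = 4·sin(t) 1-mal integrieren. Das Integral von der Geschwindigkeit, mit x(0) = 1, ergibt die Position: x(t) = 5 - 4·cos(t). Mit x(t) = 5 - 4·cos(t) und Einsetzen von t = -pi/2, finden wir x = 5.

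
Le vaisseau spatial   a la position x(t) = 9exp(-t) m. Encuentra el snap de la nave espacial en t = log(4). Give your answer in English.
Starting from position x(t) = 9·exp(-t), we take 4 derivatives. Taking d/dt of x(t), we find v(t) = -9·exp(-t). Taking d/dt of v(t), we find a(t) = 9·exp(-t). Taking d/dt of a(t), we find j(t) = -9·exp(-t). Taking d/dt of j(t), we find s(t) = 9·exp(-t). Using s(t) = 9·exp(-t) and substituting t = log(4), we find s = 9/4.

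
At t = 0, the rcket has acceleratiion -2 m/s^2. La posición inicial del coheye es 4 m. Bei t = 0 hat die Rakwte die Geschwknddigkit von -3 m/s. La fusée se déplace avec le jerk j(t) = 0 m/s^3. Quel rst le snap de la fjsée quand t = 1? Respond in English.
We must differentiate our jerk equation j(t) = 0 1 time. Taking d/dt of j(t), we find s(t) = 0. From the given snap equation s(t) = 0, we substitute t = 1 to get s = 0.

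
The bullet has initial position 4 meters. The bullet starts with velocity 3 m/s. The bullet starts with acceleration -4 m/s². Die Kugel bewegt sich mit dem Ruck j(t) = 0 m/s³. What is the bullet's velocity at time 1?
To find the answer, we compute 2 antiderivatives of j(t) = 0. The integral of jerk, with a(0) = -4, gives acceleration: a(t) = -4. Finding the integral of a(t) and using v(0) = 3: v(t) = 3 - 4·t. Using v(t) = 3 - 4·t and substituting t = 1, we find v = -1.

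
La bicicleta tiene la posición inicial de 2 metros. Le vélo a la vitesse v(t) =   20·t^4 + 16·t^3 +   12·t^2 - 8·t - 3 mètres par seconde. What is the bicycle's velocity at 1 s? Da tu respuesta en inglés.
Using v(t) = 20·t^4 + 16·t^3 + 12·t^2 - 8·t - 3 and substituting t = 1, we find v = 37.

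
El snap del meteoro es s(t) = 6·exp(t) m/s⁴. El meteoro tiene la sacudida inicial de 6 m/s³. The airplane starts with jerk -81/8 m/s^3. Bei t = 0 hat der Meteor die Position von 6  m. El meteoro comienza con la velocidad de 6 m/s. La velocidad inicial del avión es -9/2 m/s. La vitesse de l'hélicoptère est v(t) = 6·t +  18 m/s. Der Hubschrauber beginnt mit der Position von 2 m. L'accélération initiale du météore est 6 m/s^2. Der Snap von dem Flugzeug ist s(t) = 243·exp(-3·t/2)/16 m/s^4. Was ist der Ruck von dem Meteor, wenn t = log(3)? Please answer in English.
To solve this, we need to take 1 antiderivative of our snap equation s(t) = 6·exp(t). Integrating snap and using the initial condition j(0) = 6, we get j(t) = 6·exp(t). Using j(t) = 6·exp(t) and substituting t = log(3), we find j = 18.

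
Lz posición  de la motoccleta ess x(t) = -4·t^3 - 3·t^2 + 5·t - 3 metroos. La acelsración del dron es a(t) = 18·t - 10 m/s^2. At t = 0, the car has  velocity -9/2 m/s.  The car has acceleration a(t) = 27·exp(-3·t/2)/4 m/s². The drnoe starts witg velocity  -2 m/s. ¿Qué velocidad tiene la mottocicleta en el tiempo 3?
Partiendo de la posición x(t) = -4·t^3 - 3·t^2 + 5·t - 3, tomamos 1 derivada. Tomando d/dt de x(t), encontramos v(t) = -12·t^2 - 6·t + 5. De la ecuación de la velocidad v(t) = -12·t^2 - 6·t + 5, sustituimos t = 3 para obtener v = -121.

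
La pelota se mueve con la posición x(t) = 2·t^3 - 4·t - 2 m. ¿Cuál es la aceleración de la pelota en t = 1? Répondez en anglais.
To solve this, we need to take 2 derivatives of our position equation x(t) = 2·t^3 - 4·t - 2. Differentiating position, we get velocity: v(t) = 6·t^2 - 4. The derivative of velocity gives acceleration: a(t) = 12·t. From the given acceleration equation a(t) = 12·t, we substitute t = 1 to get a = 12.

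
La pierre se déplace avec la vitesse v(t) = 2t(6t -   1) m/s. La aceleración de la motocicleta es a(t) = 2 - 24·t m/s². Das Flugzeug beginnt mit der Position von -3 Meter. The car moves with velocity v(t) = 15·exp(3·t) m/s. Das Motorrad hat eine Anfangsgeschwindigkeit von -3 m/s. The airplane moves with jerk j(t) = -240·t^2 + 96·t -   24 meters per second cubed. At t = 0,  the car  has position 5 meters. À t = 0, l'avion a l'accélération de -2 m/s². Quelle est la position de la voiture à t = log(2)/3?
Nous devons intégrer notre équation de la vitesse v(t) = 15·exp(3·t) 1 fois. En prenant ∫v(t)dt et en appliquant x(0) = 5, nous trouvons x(t) = 5·exp(3·t). En utilisant x(t) = 5·exp(3·t) et en substituant t = log(2)/3, nous trouvons x = 10.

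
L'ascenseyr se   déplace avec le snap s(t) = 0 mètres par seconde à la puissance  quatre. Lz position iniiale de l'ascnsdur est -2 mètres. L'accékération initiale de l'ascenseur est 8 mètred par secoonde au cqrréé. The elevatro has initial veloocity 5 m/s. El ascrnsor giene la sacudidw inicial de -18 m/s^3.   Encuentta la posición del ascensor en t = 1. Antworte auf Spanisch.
Debemos encontrar la antiderivada de nuestra ecuación del snap s(t) = 0 4 veces. La integral del snap es la sacudida. Usando j(0) = -18, obtenemos j(t) = -18. Tomando ∫j(t)dt y aplicando a(0) = 8, encontramos a(t) = 8 - 18·t. Tomando ∫a(t)dt y aplicando v(0) = 5, encontramos v(t) = -9·t^2 + 8·t + 5. La integral de la velocidad, con x(0) = -2, da la posición: x(t) = -3·t^3 + 4·t^2 + 5·t - 2. Tenemos la posición x(t) = -3·t^3 + 4·t^2 + 5·t - 2. Sustituyendo t = 1: x(1) = 4.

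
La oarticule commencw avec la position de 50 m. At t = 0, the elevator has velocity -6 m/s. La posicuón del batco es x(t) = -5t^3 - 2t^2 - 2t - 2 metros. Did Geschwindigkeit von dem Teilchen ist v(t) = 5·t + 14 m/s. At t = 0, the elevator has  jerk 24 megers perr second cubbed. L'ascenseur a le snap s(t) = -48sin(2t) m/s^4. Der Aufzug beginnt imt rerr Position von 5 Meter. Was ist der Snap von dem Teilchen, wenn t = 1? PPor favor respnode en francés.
Pour résoudre ceci, nous devons prendre 3 dérivées de notre équation de la vitesse v(t) = 5·t + 14. La dérivée de la vitesse donne l'accélération: a(t) = 5. En dérivant l'accélération, nous obtenons le jerk: j(t) = 0. La dérivée du jerk donne le snap: s(t) = 0. En utilisant s(t) = 0 et en substituant t = 1, nous trouvons s = 0.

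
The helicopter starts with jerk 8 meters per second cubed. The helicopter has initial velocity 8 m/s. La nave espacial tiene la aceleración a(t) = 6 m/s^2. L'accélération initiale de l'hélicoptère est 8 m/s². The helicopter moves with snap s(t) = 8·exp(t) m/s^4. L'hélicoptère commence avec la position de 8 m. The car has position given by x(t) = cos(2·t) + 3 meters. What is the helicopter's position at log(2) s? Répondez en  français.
Nous devons trouver la primitive de notre équation du snap s(t) = 8·exp(t) 4 fois. L'intégrale du snap, avec j(0) = 8, donne le jerk: j(t) = 8·exp(t). En prenant ∫j(t)dt et en appliquant a(0) = 8, nous trouvons a(t) = 8·exp(t). La primitive de l'accélération, avec v(0) = 8, donne la vitesse: v(t) = 8·exp(t). En intégrant la vitesse et en utilisant la condition initiale x(0) = 8, nous obtenons x(t) = 8·exp(t). Nous avons la position x(t) = 8·exp(t). En substituant t = log(2): x(log(2)) = 16.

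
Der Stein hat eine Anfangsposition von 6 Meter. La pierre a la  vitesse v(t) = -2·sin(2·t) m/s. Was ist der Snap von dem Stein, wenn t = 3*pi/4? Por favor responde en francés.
Nous devons dériver notre équation de la vitesse v(t) = -2·sin(2·t) 3 fois. En prenant d/dt de v(t), nous trouvons a(t) = -4·cos(2·t). En prenant d/dt de a(t), nous trouvons j(t) = 8·sin(2·t). La dérivée du jerk donne le snap: s(t) = 16·cos(2·t). Nous avons le snap s(t) = 16·cos(2·t). En substituant t = 3*pi/4: s(3*pi/4) = 0.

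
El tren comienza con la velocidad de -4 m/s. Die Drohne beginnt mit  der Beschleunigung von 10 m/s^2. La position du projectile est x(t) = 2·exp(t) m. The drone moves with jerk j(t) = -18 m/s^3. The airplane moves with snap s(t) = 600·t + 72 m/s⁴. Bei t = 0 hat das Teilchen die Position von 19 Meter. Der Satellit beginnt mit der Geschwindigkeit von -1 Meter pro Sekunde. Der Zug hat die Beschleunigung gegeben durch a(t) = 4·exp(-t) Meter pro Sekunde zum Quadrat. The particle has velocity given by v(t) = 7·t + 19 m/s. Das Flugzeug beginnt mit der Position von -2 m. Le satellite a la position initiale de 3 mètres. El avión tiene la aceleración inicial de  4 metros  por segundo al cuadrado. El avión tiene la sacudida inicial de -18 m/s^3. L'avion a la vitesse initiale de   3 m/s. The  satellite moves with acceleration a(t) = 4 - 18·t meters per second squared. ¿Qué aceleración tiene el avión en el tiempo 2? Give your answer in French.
En partant du snap s(t) = 600·t + 72, nous prenons 2 primitives. En intégrant le snap et en utilisant la condition initiale j(0) = -18, nous obtenons j(t) = 300·t^2 + 72·t - 18. En prenant ∫j(t)dt et en appliquant a(0) = 4, nous trouvons a(t) = 100·t^3 + 36·t^2 - 18·t + 4. En utilisant a(t) = 100·t^3 + 36·t^2 - 18·t + 4 et en substituant t = 2, nous trouvons a = 912.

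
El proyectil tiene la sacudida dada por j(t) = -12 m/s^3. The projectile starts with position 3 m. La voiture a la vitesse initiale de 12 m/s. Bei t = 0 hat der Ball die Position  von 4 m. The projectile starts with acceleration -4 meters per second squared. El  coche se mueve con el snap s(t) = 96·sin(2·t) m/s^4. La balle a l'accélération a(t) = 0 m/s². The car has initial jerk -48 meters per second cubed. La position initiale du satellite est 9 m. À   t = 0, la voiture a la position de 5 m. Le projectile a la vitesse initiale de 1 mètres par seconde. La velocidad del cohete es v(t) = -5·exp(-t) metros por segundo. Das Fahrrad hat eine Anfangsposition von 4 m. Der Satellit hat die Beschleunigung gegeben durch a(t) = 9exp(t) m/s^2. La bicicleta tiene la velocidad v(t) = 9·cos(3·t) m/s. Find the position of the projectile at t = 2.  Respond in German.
Wir müssen die Stammfunktion unserer Gleichung für den Ruck j(t) = -12 3-mal finden. Mit ∫j(t)dt und Anwendung von a(0) = -4, finden wir a(t) = -12·t - 4. Durch Integration von der Beschleunigung und Verwendung der Anfangsbedingung v(0) = 1, erhalten wir v(t) = -6·t^2 - 4·t + 1. Das Integral von der Geschwindigkeit, mit x(0) = 3, ergibt die Position: x(t) = -2·t^3 - 2·t^2 + t + 3. Wir haben die Position x(t) = -2·t^3 - 2·t^2 + t + 3. Durch Einsetzen von t = 2: x(2) = -19.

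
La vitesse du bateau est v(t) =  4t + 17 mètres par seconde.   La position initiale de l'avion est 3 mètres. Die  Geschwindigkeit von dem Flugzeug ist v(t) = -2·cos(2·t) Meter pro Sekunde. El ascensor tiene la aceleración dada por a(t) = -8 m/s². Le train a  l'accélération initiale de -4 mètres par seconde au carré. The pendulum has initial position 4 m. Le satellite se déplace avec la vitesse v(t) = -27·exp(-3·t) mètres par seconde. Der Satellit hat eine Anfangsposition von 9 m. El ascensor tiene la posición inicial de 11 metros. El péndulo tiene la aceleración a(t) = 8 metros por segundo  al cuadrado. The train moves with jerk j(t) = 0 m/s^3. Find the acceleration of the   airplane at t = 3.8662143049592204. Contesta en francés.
Pour résoudre ceci, nous devons prendre 1 dérivée de notre équation de la vitesse v(t) = -2·cos(2·t). En prenant d/dt de v(t), nous trouvons a(t) = 4·sin(2·t). En utilisant a(t) = 4·sin(2·t) et en substituant t = 3.8662143049592204, nous trouvons a = 3.97048609088651.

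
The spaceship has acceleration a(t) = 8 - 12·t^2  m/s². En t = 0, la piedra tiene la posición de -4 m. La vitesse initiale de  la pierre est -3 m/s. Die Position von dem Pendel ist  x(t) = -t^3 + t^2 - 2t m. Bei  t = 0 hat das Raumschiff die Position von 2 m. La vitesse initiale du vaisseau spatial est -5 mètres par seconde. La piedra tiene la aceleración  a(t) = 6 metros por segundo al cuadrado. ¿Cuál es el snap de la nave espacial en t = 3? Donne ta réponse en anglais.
Starting from acceleration a(t) = 8 - 12·t^2, we take 2 derivatives. Taking d/dt of a(t), we find j(t) = -24·t. Differentiating jerk, we get snap: s(t) = -24. We have snap s(t) = -24. Substituting t = 3: s(3) = -24.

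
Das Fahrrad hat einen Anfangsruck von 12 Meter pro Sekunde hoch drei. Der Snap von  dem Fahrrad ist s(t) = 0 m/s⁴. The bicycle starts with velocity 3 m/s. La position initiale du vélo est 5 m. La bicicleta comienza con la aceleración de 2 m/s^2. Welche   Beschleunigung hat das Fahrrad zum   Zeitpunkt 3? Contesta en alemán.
Wir müssen das Integral unserer Gleichung für den Snap s(t) = 0 2-mal finden. Das Integral von dem Snap ist der Ruck. Mit j(0) = 12 erhalten wir j(t) = 12. Die Stammfunktion von dem Ruck, mit a(0) = 2, ergibt die Beschleunigung: a(t) = 12·t + 2. Mit a(t) = 12·t + 2 und Einsetzen von t = 3, finden wir a = 38.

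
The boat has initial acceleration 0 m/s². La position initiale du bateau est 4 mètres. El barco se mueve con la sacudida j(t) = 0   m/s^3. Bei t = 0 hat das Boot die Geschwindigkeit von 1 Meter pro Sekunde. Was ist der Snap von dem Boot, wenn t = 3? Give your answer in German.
Ausgehend von dem Ruck j(t) = 0, nehmen wir 1 Ableitung. Durch Ableiten von dem Ruck erhalten wir den Snap: s(t) = 0. Wir haben den Snap s(t) = 0. Durch Einsetzen von t = 3: s(3) = 0.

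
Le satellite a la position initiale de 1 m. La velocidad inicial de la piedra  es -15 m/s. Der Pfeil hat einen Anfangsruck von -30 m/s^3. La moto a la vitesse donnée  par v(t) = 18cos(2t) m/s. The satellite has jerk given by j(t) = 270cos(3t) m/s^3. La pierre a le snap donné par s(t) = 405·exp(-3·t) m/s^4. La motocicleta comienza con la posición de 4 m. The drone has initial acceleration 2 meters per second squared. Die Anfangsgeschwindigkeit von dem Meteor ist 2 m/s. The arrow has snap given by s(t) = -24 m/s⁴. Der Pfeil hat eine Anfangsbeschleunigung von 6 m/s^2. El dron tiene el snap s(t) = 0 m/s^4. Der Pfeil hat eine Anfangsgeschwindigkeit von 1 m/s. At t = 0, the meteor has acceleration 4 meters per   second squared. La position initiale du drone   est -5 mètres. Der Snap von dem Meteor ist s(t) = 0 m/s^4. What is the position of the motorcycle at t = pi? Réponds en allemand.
Ausgehend von der Geschwindigkeit v(t) = 18·cos(2·t), nehmen wir 1 Integral. Mit ∫v(t)dt und Anwendung von x(0) = 4, finden wir x(t) = 9·sin(2·t) + 4. Wir haben die Position x(t) = 9·sin(2·t) + 4. Durch Einsetzen von t = pi: x(pi) = 4.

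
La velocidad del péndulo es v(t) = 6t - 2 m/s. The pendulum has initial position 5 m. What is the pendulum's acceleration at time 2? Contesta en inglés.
We must differentiate our velocity equation v(t) = 6·t - 2 1 time. The derivative of velocity gives acceleration: a(t) = 6. From the given acceleration equation a(t) = 6, we substitute t = 2 to get a = 6.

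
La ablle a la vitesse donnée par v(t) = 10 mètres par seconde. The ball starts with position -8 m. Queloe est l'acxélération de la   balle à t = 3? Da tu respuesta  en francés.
Nous devons dériver notre équation de la vitesse v(t) = 10 1 fois. En dérivant la vitesse, nous obtenons l'accélération: a(t) = 0. Nous avons l'accélération a(t) = 0. En substituant t = 3: a(3) = 0.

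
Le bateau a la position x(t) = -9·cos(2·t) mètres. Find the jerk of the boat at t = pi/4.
We must differentiate our position equation x(t) = -9·cos(2·t) 3 times. The derivative of position gives velocity: v(t) = 18·sin(2·t). The derivative of velocity gives acceleration: a(t) = 36·cos(2·t). Differentiating acceleration, we get jerk: j(t) = -72·sin(2·t). Using j(t) = -72·sin(2·t) and substituting t = pi/4, we find j = -72.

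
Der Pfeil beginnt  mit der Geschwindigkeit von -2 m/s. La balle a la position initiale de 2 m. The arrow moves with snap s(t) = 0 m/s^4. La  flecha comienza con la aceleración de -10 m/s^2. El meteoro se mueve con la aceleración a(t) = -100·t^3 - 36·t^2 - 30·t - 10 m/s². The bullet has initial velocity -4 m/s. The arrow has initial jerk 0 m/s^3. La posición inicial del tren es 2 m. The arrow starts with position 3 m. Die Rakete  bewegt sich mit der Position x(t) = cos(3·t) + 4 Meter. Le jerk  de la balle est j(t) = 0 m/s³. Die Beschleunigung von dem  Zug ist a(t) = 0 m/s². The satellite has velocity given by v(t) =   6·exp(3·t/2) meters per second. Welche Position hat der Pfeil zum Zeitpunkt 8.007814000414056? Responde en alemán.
Wir müssen unsere Gleichung für den Snap s(t) = 0 4-mal integrieren. Die Stammfunktion von dem Snap ist der Ruck. Mit j(0) = 0 erhalten wir j(t) = 0. Die Stammfunktion von dem Ruck ist die Beschleunigung. Mit a(0) = -10 erhalten wir a(t) = -10. Mit ∫a(t)dt und Anwendung von v(0) = -2, finden wir v(t) = -10·t - 2. Das Integral von der Geschwindigkeit ist die Position. Mit x(0) = 3 erhalten wir x(t) = -5·t^2 - 2·t + 3. Mit x(t) = -5·t^2 - 2·t + 3 und Einsetzen von t = 8.007814000414056, finden wir x = -333.641053326965.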